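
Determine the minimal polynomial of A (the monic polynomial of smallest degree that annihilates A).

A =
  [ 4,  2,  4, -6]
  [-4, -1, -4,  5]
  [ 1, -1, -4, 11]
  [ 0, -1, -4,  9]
x^2 - 4*x + 4

The characteristic polynomial is χ_A(x) = (x - 2)^4, so the eigenvalues are known. The minimal polynomial is
  m_A(x) = Π_λ (x − λ)^{k_λ}
where k_λ is the size of the *largest* Jordan block for λ (equivalently, the smallest k with (A − λI)^k v = 0 for every generalised eigenvector v of λ).

  λ = 2: largest Jordan block has size 2, contributing (x − 2)^2

So m_A(x) = (x - 2)^2 = x^2 - 4*x + 4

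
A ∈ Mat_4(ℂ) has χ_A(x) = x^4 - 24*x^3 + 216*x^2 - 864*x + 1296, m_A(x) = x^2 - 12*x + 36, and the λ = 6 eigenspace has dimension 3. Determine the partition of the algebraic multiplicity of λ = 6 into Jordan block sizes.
Block sizes for λ = 6: [2, 1, 1]

Step 1 — from the characteristic polynomial, algebraic multiplicity of λ = 6 is 4. From dim ker(A − (6)·I) = 3, there are exactly 3 Jordan blocks for λ = 6.
Step 2 — from the minimal polynomial, the factor (x − 6)^2 tells us the largest block for λ = 6 has size 2.
Step 3 — with total size 4, 3 blocks, and largest block 2, the block sizes (in nonincreasing order) are [2, 1, 1].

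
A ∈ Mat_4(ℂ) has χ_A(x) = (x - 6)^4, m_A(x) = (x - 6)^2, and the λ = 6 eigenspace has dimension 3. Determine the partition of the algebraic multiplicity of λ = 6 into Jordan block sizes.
Block sizes for λ = 6: [2, 1, 1]

Step 1 — from the characteristic polynomial, algebraic multiplicity of λ = 6 is 4. From dim ker(A − (6)·I) = 3, there are exactly 3 Jordan blocks for λ = 6.
Step 2 — from the minimal polynomial, the factor (x − 6)^2 tells us the largest block for λ = 6 has size 2.
Step 3 — with total size 4, 3 blocks, and largest block 2, the block sizes (in nonincreasing order) are [2, 1, 1].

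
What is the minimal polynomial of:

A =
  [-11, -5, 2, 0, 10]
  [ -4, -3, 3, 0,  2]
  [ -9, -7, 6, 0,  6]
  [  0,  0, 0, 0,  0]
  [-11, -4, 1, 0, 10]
x^4 - 2*x^3

The characteristic polynomial is χ_A(x) = x^4*(x - 2), so the eigenvalues are known. The minimal polynomial is
  m_A(x) = Π_λ (x − λ)^{k_λ}
where k_λ is the size of the *largest* Jordan block for λ (equivalently, the smallest k with (A − λI)^k v = 0 for every generalised eigenvector v of λ).

  λ = 0: largest Jordan block has size 3, contributing (x − 0)^3
  λ = 2: largest Jordan block has size 1, contributing (x − 2)

So m_A(x) = x^3*(x - 2) = x^4 - 2*x^3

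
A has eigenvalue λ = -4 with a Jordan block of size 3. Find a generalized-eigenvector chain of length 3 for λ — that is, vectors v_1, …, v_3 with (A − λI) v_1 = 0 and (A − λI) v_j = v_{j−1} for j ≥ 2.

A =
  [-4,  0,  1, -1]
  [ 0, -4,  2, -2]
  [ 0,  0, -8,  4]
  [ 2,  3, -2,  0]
A Jordan chain for λ = -4 of length 3:
v_1 = (-2, -4, 8, 8)ᵀ
v_2 = (0, 0, 0, 2)ᵀ
v_3 = (1, 0, 0, 0)ᵀ

Let N = A − (-4)·I. We want v_3 with N^3 v_3 = 0 but N^2 v_3 ≠ 0; then v_{j-1} := N · v_j for j = 3, …, 2.

Pick v_3 = (1, 0, 0, 0)ᵀ.
Then v_2 = N · v_3 = (0, 0, 0, 2)ᵀ.
Then v_1 = N · v_2 = (-2, -4, 8, 8)ᵀ.

Sanity check: (A − (-4)·I) v_1 = (0, 0, 0, 0)ᵀ = 0. ✓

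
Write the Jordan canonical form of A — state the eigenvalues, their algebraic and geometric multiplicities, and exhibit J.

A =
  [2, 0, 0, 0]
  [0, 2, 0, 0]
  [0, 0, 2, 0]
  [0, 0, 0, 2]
J_1(2) ⊕ J_1(2) ⊕ J_1(2) ⊕ J_1(2)

The characteristic polynomial is
  det(x·I − A) = x^4 - 8*x^3 + 24*x^2 - 32*x + 16 = (x - 2)^4

Eigenvalues and multiplicities (the geometric multiplicity of λ is n − rank(A − λI), which equals the number of Jordan blocks for λ):
  λ = 2: algebraic multiplicity = 4, geometric multiplicity = 4

Determining the block sizes for each eigenvalue:
  λ = 2: gm = am = 4, so every block has size 1 → block sizes [1, 1, 1, 1]

Assembling the blocks gives a Jordan form
J =
  [2, 0, 0, 0]
  [0, 2, 0, 0]
  [0, 0, 2, 0]
  [0, 0, 0, 2]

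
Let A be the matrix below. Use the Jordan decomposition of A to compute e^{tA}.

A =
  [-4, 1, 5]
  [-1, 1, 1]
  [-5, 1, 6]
e^{tA} =
  [-t^2*exp(t)/2 - 5*t*exp(t) + exp(t), t*exp(t), t^2*exp(t)/2 + 5*t*exp(t)]
  [-t*exp(t), exp(t), t*exp(t)]
  [-t^2*exp(t)/2 - 5*t*exp(t), t*exp(t), t^2*exp(t)/2 + 5*t*exp(t) + exp(t)]

Strategy: write A = P · J · P⁻¹ where J is a Jordan canonical form, so e^{tA} = P · e^{tJ} · P⁻¹, and e^{tJ} can be computed block-by-block.

A has Jordan form
J =
  [1, 1, 0]
  [0, 1, 1]
  [0, 0, 1]
(up to reordering of blocks).

Per-block formulas:
  For a 3×3 Jordan block J_3(1): exp(t · J_3(1)) = e^(1t)·(I + t·N + (t^2/2)·N^2), where N is the 3×3 nilpotent shift.

After assembling e^{tJ} and conjugating by P, we get:

e^{tA} =
  [-t^2*exp(t)/2 - 5*t*exp(t) + exp(t), t*exp(t), t^2*exp(t)/2 + 5*t*exp(t)]
  [-t*exp(t), exp(t), t*exp(t)]
  [-t^2*exp(t)/2 - 5*t*exp(t), t*exp(t), t^2*exp(t)/2 + 5*t*exp(t) + exp(t)]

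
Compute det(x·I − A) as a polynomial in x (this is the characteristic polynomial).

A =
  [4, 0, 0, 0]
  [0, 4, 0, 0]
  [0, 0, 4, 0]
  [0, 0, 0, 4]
x^4 - 16*x^3 + 96*x^2 - 256*x + 256

Expanding det(x·I − A) (e.g. by cofactor expansion or by noting that A is similar to its Jordan form J, which has the same characteristic polynomial as A) gives
  χ_A(x) = x^4 - 16*x^3 + 96*x^2 - 256*x + 256
which factors as (x - 4)^4. The eigenvalues (with algebraic multiplicities) are λ = 4 with multiplicity 4.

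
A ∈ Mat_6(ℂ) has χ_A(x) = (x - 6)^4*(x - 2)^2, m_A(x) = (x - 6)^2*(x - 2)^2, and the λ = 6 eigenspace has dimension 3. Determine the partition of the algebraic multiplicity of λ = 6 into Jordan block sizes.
Block sizes for λ = 6: [2, 1, 1]

Step 1 — from the characteristic polynomial, algebraic multiplicity of λ = 6 is 4. From dim ker(A − (6)·I) = 3, there are exactly 3 Jordan blocks for λ = 6.
Step 2 — from the minimal polynomial, the factor (x − 6)^2 tells us the largest block for λ = 6 has size 2.
Step 3 — with total size 4, 3 blocks, and largest block 2, the block sizes (in nonincreasing order) are [2, 1, 1].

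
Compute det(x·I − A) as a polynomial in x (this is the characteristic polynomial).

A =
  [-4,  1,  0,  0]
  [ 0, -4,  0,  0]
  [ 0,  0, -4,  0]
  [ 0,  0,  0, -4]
x^4 + 16*x^3 + 96*x^2 + 256*x + 256

Expanding det(x·I − A) (e.g. by cofactor expansion or by noting that A is similar to its Jordan form J, which has the same characteristic polynomial as A) gives
  χ_A(x) = x^4 + 16*x^3 + 96*x^2 + 256*x + 256
which factors as (x + 4)^4. The eigenvalues (with algebraic multiplicities) are λ = -4 with multiplicity 4.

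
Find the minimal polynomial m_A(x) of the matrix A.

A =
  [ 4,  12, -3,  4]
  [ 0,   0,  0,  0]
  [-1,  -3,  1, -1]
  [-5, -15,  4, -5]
x^3

The characteristic polynomial is χ_A(x) = x^4, so the eigenvalues are known. The minimal polynomial is
  m_A(x) = Π_λ (x − λ)^{k_λ}
where k_λ is the size of the *largest* Jordan block for λ (equivalently, the smallest k with (A − λI)^k v = 0 for every generalised eigenvector v of λ).

  λ = 0: largest Jordan block has size 3, contributing (x − 0)^3

So m_A(x) = x^3 = x^3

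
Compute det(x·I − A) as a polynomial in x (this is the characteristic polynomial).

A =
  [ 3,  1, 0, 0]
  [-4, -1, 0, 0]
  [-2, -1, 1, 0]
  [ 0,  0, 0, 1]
x^4 - 4*x^3 + 6*x^2 - 4*x + 1

Expanding det(x·I − A) (e.g. by cofactor expansion or by noting that A is similar to its Jordan form J, which has the same characteristic polynomial as A) gives
  χ_A(x) = x^4 - 4*x^3 + 6*x^2 - 4*x + 1
which factors as (x - 1)^4. The eigenvalues (with algebraic multiplicities) are λ = 1 with multiplicity 4.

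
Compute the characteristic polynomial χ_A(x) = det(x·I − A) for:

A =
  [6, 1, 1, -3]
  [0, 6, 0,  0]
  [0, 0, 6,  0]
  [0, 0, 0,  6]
x^4 - 24*x^3 + 216*x^2 - 864*x + 1296

Expanding det(x·I − A) (e.g. by cofactor expansion or by noting that A is similar to its Jordan form J, which has the same characteristic polynomial as A) gives
  χ_A(x) = x^4 - 24*x^3 + 216*x^2 - 864*x + 1296
which factors as (x - 6)^4. The eigenvalues (with algebraic multiplicities) are λ = 6 with multiplicity 4.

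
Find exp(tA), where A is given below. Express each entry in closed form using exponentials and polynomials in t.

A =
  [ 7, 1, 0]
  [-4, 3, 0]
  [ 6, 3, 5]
e^{tA} =
  [2*t*exp(5*t) + exp(5*t), t*exp(5*t), 0]
  [-4*t*exp(5*t), -2*t*exp(5*t) + exp(5*t), 0]
  [6*t*exp(5*t), 3*t*exp(5*t), exp(5*t)]

Strategy: write A = P · J · P⁻¹ where J is a Jordan canonical form, so e^{tA} = P · e^{tJ} · P⁻¹, and e^{tJ} can be computed block-by-block.

A has Jordan form
J =
  [5, 1, 0]
  [0, 5, 0]
  [0, 0, 5]
(up to reordering of blocks).

Per-block formulas:
  For a 2×2 Jordan block J_2(5): exp(t · J_2(5)) = e^(5t)·(I + t·N), where N is the 2×2 nilpotent shift.
  For a 1×1 block at λ = 5: exp(t · [5]) = [e^(5t)].

After assembling e^{tJ} and conjugating by P, we get:

e^{tA} =
  [2*t*exp(5*t) + exp(5*t), t*exp(5*t), 0]
  [-4*t*exp(5*t), -2*t*exp(5*t) + exp(5*t), 0]
  [6*t*exp(5*t), 3*t*exp(5*t), exp(5*t)]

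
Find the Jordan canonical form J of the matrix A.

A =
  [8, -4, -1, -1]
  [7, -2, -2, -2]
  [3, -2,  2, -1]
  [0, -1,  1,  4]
J_3(3) ⊕ J_1(3)

The characteristic polynomial is
  det(x·I − A) = x^4 - 12*x^3 + 54*x^2 - 108*x + 81 = (x - 3)^4

Eigenvalues and multiplicities (the geometric multiplicity of λ is n − rank(A − λI), which equals the number of Jordan blocks for λ):
  λ = 3: algebraic multiplicity = 4, geometric multiplicity = 2

Determining the block sizes for each eigenvalue:
  λ = 3: with am = 4 and gm = 2, the partition is not yet determined (e.g. several partitions of 4 into 2 parts exist). Let N = A − (3)·I. Computing rank(N^1) = 2, rank(N^2) = 1, rank(N^3) = 0; the number of blocks of size ≥ j is rank(N^{j−1}) − rank(N^j), giving [2, 1, 1]. So we have 1 block(s) of size 3, 1 block(s) of size 1 → block sizes [3, 1]

Assembling the blocks gives a Jordan form
J =
  [3, 1, 0, 0]
  [0, 3, 1, 0]
  [0, 0, 3, 0]
  [0, 0, 0, 3]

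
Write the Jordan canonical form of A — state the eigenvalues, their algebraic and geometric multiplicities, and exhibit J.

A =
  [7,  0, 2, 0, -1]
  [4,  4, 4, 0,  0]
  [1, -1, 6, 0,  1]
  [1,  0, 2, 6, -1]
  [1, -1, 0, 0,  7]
J_3(6) ⊕ J_1(6) ⊕ J_1(6)

The characteristic polynomial is
  det(x·I − A) = x^5 - 30*x^4 + 360*x^3 - 2160*x^2 + 6480*x - 7776 = (x - 6)^5

Eigenvalues and multiplicities (the geometric multiplicity of λ is n − rank(A − λI), which equals the number of Jordan blocks for λ):
  λ = 6: algebraic multiplicity = 5, geometric multiplicity = 3

Determining the block sizes for each eigenvalue:
  λ = 6: with am = 5 and gm = 3, the partition is not yet determined (e.g. several partitions of 5 into 3 parts exist). Let N = A − (6)·I. Computing rank(N^1) = 2, rank(N^2) = 1, rank(N^3) = 0; the number of blocks of size ≥ j is rank(N^{j−1}) − rank(N^j), giving [3, 1, 1]. So we have 1 block(s) of size 3, 2 block(s) of size 1 → block sizes [3, 1, 1]

Assembling the blocks gives a Jordan form
J =
  [6, 1, 0, 0, 0]
  [0, 6, 1, 0, 0]
  [0, 0, 6, 0, 0]
  [0, 0, 0, 6, 0]
  [0, 0, 0, 0, 6]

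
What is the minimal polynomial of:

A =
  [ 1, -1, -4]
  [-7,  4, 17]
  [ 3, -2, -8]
x^3 + 3*x^2 + 3*x + 1

The characteristic polynomial is χ_A(x) = (x + 1)^3, so the eigenvalues are known. The minimal polynomial is
  m_A(x) = Π_λ (x − λ)^{k_λ}
where k_λ is the size of the *largest* Jordan block for λ (equivalently, the smallest k with (A − λI)^k v = 0 for every generalised eigenvector v of λ).

  λ = -1: largest Jordan block has size 3, contributing (x + 1)^3

So m_A(x) = (x + 1)^3 = x^3 + 3*x^2 + 3*x + 1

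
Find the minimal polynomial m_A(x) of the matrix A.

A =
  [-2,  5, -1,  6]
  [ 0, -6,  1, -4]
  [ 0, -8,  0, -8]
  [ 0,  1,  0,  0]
x^3 + 6*x^2 + 12*x + 8

The characteristic polynomial is χ_A(x) = (x + 2)^4, so the eigenvalues are known. The minimal polynomial is
  m_A(x) = Π_λ (x − λ)^{k_λ}
where k_λ is the size of the *largest* Jordan block for λ (equivalently, the smallest k with (A − λI)^k v = 0 for every generalised eigenvector v of λ).

  λ = -2: largest Jordan block has size 3, contributing (x + 2)^3

So m_A(x) = (x + 2)^3 = x^3 + 6*x^2 + 12*x + 8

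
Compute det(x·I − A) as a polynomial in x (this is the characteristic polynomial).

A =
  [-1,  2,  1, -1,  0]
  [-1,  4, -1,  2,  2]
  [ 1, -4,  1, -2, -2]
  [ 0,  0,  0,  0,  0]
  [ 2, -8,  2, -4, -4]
x^5

Expanding det(x·I − A) (e.g. by cofactor expansion or by noting that A is similar to its Jordan form J, which has the same characteristic polynomial as A) gives
  χ_A(x) = x^5
which factors as x^5. The eigenvalues (with algebraic multiplicities) are λ = 0 with multiplicity 5.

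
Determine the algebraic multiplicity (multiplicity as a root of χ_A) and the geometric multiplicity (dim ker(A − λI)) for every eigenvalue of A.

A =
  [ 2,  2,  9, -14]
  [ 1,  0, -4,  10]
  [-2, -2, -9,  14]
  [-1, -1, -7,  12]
λ = 0: alg = 3, geom = 1; λ = 5: alg = 1, geom = 1

Step 1 — factor the characteristic polynomial to read off the algebraic multiplicities:
  χ_A(x) = x^3*(x - 5)

Step 2 — compute geometric multiplicities via the rank-nullity identity g(λ) = n − rank(A − λI):
  rank(A − (0)·I) = 3, so dim ker(A − (0)·I) = n − 3 = 1
  rank(A − (5)·I) = 3, so dim ker(A − (5)·I) = n − 3 = 1

Summary:
  λ = 0: algebraic multiplicity = 3, geometric multiplicity = 1
  λ = 5: algebraic multiplicity = 1, geometric multiplicity = 1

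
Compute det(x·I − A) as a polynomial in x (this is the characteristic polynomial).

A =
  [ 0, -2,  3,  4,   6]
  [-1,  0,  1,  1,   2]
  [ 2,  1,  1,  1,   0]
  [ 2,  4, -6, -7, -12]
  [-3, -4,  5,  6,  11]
x^5 - 5*x^4 + 10*x^3 - 10*x^2 + 5*x - 1

Expanding det(x·I − A) (e.g. by cofactor expansion or by noting that A is similar to its Jordan form J, which has the same characteristic polynomial as A) gives
  χ_A(x) = x^5 - 5*x^4 + 10*x^3 - 10*x^2 + 5*x - 1
which factors as (x - 1)^5. The eigenvalues (with algebraic multiplicities) are λ = 1 with multiplicity 5.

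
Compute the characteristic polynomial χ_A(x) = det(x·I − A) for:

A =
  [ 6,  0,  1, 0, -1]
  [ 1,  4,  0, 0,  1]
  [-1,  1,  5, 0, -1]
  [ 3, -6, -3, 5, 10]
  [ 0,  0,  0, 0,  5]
x^5 - 25*x^4 + 250*x^3 - 1250*x^2 + 3125*x - 3125

Expanding det(x·I − A) (e.g. by cofactor expansion or by noting that A is similar to its Jordan form J, which has the same characteristic polynomial as A) gives
  χ_A(x) = x^5 - 25*x^4 + 250*x^3 - 1250*x^2 + 3125*x - 3125
which factors as (x - 5)^5. The eigenvalues (with algebraic multiplicities) are λ = 5 with multiplicity 5.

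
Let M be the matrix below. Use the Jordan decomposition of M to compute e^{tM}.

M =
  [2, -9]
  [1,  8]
e^{tM} =
  [-3*t*exp(5*t) + exp(5*t), -9*t*exp(5*t)]
  [t*exp(5*t), 3*t*exp(5*t) + exp(5*t)]

Strategy: write M = P · J · P⁻¹ where J is a Jordan canonical form, so e^{tM} = P · e^{tJ} · P⁻¹, and e^{tJ} can be computed block-by-block.

M has Jordan form
J =
  [5, 1]
  [0, 5]
(up to reordering of blocks).

Per-block formulas:
  For a 2×2 Jordan block J_2(5): exp(t · J_2(5)) = e^(5t)·(I + t·N), where N is the 2×2 nilpotent shift.

After assembling e^{tJ} and conjugating by P, we get:

e^{tM} =
  [-3*t*exp(5*t) + exp(5*t), -9*t*exp(5*t)]
  [t*exp(5*t), 3*t*exp(5*t) + exp(5*t)]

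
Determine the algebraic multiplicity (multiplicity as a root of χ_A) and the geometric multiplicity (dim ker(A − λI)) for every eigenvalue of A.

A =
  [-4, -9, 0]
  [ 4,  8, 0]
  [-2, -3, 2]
λ = 2: alg = 3, geom = 2

Step 1 — factor the characteristic polynomial to read off the algebraic multiplicities:
  χ_A(x) = (x - 2)^3

Step 2 — compute geometric multiplicities via the rank-nullity identity g(λ) = n − rank(A − λI):
  rank(A − (2)·I) = 1, so dim ker(A − (2)·I) = n − 1 = 2

Summary:
  λ = 2: algebraic multiplicity = 3, geometric multiplicity = 2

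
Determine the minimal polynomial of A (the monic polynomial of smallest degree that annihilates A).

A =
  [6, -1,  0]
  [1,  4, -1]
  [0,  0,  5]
x^3 - 15*x^2 + 75*x - 125

The characteristic polynomial is χ_A(x) = (x - 5)^3, so the eigenvalues are known. The minimal polynomial is
  m_A(x) = Π_λ (x − λ)^{k_λ}
where k_λ is the size of the *largest* Jordan block for λ (equivalently, the smallest k with (A − λI)^k v = 0 for every generalised eigenvector v of λ).

  λ = 5: largest Jordan block has size 3, contributing (x − 5)^3

So m_A(x) = (x - 5)^3 = x^3 - 15*x^2 + 75*x - 125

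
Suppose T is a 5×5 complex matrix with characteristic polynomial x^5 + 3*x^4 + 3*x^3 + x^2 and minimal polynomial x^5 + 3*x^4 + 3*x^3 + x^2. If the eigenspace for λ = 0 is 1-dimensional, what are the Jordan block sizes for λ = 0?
Block sizes for λ = 0: [2]

Step 1 — from the characteristic polynomial, algebraic multiplicity of λ = 0 is 2. From dim ker(T − (0)·I) = 1, there are exactly 1 Jordan blocks for λ = 0.
Step 2 — from the minimal polynomial, the factor (x − 0)^2 tells us the largest block for λ = 0 has size 2.
Step 3 — with total size 2, 1 blocks, and largest block 2, the block sizes (in nonincreasing order) are [2].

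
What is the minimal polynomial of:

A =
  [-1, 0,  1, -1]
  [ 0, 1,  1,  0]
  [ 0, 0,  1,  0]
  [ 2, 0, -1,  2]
x^3 - 2*x^2 + x

The characteristic polynomial is χ_A(x) = x*(x - 1)^3, so the eigenvalues are known. The minimal polynomial is
  m_A(x) = Π_λ (x − λ)^{k_λ}
where k_λ is the size of the *largest* Jordan block for λ (equivalently, the smallest k with (A − λI)^k v = 0 for every generalised eigenvector v of λ).

  λ = 0: largest Jordan block has size 1, contributing (x − 0)
  λ = 1: largest Jordan block has size 2, contributing (x − 1)^2

So m_A(x) = x*(x - 1)^2 = x^3 - 2*x^2 + x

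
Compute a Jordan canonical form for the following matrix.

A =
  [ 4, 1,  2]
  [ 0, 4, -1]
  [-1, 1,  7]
J_3(5)

The characteristic polynomial is
  det(x·I − A) = x^3 - 15*x^2 + 75*x - 125 = (x - 5)^3

Eigenvalues and multiplicities (the geometric multiplicity of λ is n − rank(A − λI), which equals the number of Jordan blocks for λ):
  λ = 5: algebraic multiplicity = 3, geometric multiplicity = 1

Determining the block sizes for each eigenvalue:
  λ = 5: one block (gm = 1), so the single block has size am = 3 → block sizes [3]

Assembling the blocks gives a Jordan form
J =
  [5, 1, 0]
  [0, 5, 1]
  [0, 0, 5]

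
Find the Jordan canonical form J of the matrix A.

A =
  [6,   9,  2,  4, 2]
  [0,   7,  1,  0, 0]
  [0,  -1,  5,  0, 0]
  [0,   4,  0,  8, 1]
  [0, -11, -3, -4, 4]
J_3(6) ⊕ J_2(6)

The characteristic polynomial is
  det(x·I − A) = x^5 - 30*x^4 + 360*x^3 - 2160*x^2 + 6480*x - 7776 = (x - 6)^5

Eigenvalues and multiplicities (the geometric multiplicity of λ is n − rank(A − λI), which equals the number of Jordan blocks for λ):
  λ = 6: algebraic multiplicity = 5, geometric multiplicity = 2

Determining the block sizes for each eigenvalue:
  λ = 6: with am = 5 and gm = 2, the partition is not yet determined (e.g. several partitions of 5 into 2 parts exist). Let N = A − (6)·I. Computing rank(N^1) = 3, rank(N^2) = 1, rank(N^3) = 0; the number of blocks of size ≥ j is rank(N^{j−1}) − rank(N^j), giving [2, 2, 1]. So we have 1 block(s) of size 3, 1 block(s) of size 2 → block sizes [3, 2]

Assembling the blocks gives a Jordan form
J =
  [6, 1, 0, 0, 0]
  [0, 6, 1, 0, 0]
  [0, 0, 6, 0, 0]
  [0, 0, 0, 6, 1]
  [0, 0, 0, 0, 6]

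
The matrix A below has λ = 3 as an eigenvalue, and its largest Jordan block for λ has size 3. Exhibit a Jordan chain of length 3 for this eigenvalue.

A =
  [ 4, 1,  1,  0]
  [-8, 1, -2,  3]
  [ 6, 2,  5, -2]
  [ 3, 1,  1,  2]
A Jordan chain for λ = 3 of length 3:
v_1 = (-1, 5, -4, -2)ᵀ
v_2 = (1, -8, 6, 3)ᵀ
v_3 = (1, 0, 0, 0)ᵀ

Let N = A − (3)·I. We want v_3 with N^3 v_3 = 0 but N^2 v_3 ≠ 0; then v_{j-1} := N · v_j for j = 3, …, 2.

Pick v_3 = (1, 0, 0, 0)ᵀ.
Then v_2 = N · v_3 = (1, -8, 6, 3)ᵀ.
Then v_1 = N · v_2 = (-1, 5, -4, -2)ᵀ.

Sanity check: (A − (3)·I) v_1 = (0, 0, 0, 0)ᵀ = 0. ✓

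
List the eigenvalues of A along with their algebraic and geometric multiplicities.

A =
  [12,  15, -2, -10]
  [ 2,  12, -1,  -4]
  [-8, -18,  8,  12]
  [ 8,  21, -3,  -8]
λ = 6: alg = 4, geom = 2

Step 1 — factor the characteristic polynomial to read off the algebraic multiplicities:
  χ_A(x) = (x - 6)^4

Step 2 — compute geometric multiplicities via the rank-nullity identity g(λ) = n − rank(A − λI):
  rank(A − (6)·I) = 2, so dim ker(A − (6)·I) = n − 2 = 2

Summary:
  λ = 6: algebraic multiplicity = 4, geometric multiplicity = 2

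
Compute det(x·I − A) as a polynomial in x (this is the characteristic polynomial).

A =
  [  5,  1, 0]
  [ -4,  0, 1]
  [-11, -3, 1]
x^3 - 6*x^2 + 12*x - 8

Expanding det(x·I − A) (e.g. by cofactor expansion or by noting that A is similar to its Jordan form J, which has the same characteristic polynomial as A) gives
  χ_A(x) = x^3 - 6*x^2 + 12*x - 8
which factors as (x - 2)^3. The eigenvalues (with algebraic multiplicities) are λ = 2 with multiplicity 3.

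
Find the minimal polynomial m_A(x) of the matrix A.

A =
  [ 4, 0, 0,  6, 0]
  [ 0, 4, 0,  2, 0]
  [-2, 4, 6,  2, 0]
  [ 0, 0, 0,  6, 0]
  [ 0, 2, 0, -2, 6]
x^2 - 10*x + 24

The characteristic polynomial is χ_A(x) = (x - 6)^3*(x - 4)^2, so the eigenvalues are known. The minimal polynomial is
  m_A(x) = Π_λ (x − λ)^{k_λ}
where k_λ is the size of the *largest* Jordan block for λ (equivalently, the smallest k with (A − λI)^k v = 0 for every generalised eigenvector v of λ).

  λ = 4: largest Jordan block has size 1, contributing (x − 4)
  λ = 6: largest Jordan block has size 1, contributing (x − 6)

So m_A(x) = (x - 6)*(x - 4) = x^2 - 10*x + 24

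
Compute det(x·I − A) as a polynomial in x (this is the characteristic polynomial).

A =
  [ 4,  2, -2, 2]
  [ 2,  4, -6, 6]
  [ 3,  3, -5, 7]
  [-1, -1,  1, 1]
x^4 - 4*x^3 + 16*x - 16

Expanding det(x·I − A) (e.g. by cofactor expansion or by noting that A is similar to its Jordan form J, which has the same characteristic polynomial as A) gives
  χ_A(x) = x^4 - 4*x^3 + 16*x - 16
which factors as (x - 2)^3*(x + 2). The eigenvalues (with algebraic multiplicities) are λ = -2 with multiplicity 1, λ = 2 with multiplicity 3.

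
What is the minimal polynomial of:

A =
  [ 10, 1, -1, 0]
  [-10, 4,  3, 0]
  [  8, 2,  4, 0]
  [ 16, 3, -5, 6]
x^3 - 18*x^2 + 108*x - 216

The characteristic polynomial is χ_A(x) = (x - 6)^4, so the eigenvalues are known. The minimal polynomial is
  m_A(x) = Π_λ (x − λ)^{k_λ}
where k_λ is the size of the *largest* Jordan block for λ (equivalently, the smallest k with (A − λI)^k v = 0 for every generalised eigenvector v of λ).

  λ = 6: largest Jordan block has size 3, contributing (x − 6)^3

So m_A(x) = (x - 6)^3 = x^3 - 18*x^2 + 108*x - 216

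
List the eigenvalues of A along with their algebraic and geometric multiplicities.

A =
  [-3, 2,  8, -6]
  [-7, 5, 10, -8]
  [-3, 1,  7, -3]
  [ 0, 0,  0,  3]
λ = 3: alg = 4, geom = 2

Step 1 — factor the characteristic polynomial to read off the algebraic multiplicities:
  χ_A(x) = (x - 3)^4

Step 2 — compute geometric multiplicities via the rank-nullity identity g(λ) = n − rank(A − λI):
  rank(A − (3)·I) = 2, so dim ker(A − (3)·I) = n − 2 = 2

Summary:
  λ = 3: algebraic multiplicity = 4, geometric multiplicity = 2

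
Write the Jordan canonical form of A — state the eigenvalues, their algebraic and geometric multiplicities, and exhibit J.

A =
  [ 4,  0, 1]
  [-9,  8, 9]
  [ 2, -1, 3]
J_3(5)

The characteristic polynomial is
  det(x·I − A) = x^3 - 15*x^2 + 75*x - 125 = (x - 5)^3

Eigenvalues and multiplicities (the geometric multiplicity of λ is n − rank(A − λI), which equals the number of Jordan blocks for λ):
  λ = 5: algebraic multiplicity = 3, geometric multiplicity = 1

Determining the block sizes for each eigenvalue:
  λ = 5: one block (gm = 1), so the single block has size am = 3 → block sizes [3]

Assembling the blocks gives a Jordan form
J =
  [5, 1, 0]
  [0, 5, 1]
  [0, 0, 5]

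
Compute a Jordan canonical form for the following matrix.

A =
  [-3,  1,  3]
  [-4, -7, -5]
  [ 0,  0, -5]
J_3(-5)

The characteristic polynomial is
  det(x·I − A) = x^3 + 15*x^2 + 75*x + 125 = (x + 5)^3

Eigenvalues and multiplicities (the geometric multiplicity of λ is n − rank(A − λI), which equals the number of Jordan blocks for λ):
  λ = -5: algebraic multiplicity = 3, geometric multiplicity = 1

Determining the block sizes for each eigenvalue:
  λ = -5: one block (gm = 1), so the single block has size am = 3 → block sizes [3]

Assembling the blocks gives a Jordan form
J =
  [-5,  1,  0]
  [ 0, -5,  1]
  [ 0,  0, -5]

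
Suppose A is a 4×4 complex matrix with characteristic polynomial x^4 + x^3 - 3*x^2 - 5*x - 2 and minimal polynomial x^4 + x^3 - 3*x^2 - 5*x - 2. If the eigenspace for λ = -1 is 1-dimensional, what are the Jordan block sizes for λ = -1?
Block sizes for λ = -1: [3]

Step 1 — from the characteristic polynomial, algebraic multiplicity of λ = -1 is 3. From dim ker(A − (-1)·I) = 1, there are exactly 1 Jordan blocks for λ = -1.
Step 2 — from the minimal polynomial, the factor (x + 1)^3 tells us the largest block for λ = -1 has size 3.
Step 3 — with total size 3, 1 blocks, and largest block 3, the block sizes (in nonincreasing order) are [3].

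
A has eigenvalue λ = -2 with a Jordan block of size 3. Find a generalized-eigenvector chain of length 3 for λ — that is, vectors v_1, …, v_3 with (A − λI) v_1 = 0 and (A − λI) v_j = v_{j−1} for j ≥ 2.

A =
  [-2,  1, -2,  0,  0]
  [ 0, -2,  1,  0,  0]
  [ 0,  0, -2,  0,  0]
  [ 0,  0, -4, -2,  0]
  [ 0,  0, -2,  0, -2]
A Jordan chain for λ = -2 of length 3:
v_1 = (1, 0, 0, 0, 0)ᵀ
v_2 = (-2, 1, 0, -4, -2)ᵀ
v_3 = (0, 0, 1, 0, 0)ᵀ

Let N = A − (-2)·I. We want v_3 with N^3 v_3 = 0 but N^2 v_3 ≠ 0; then v_{j-1} := N · v_j for j = 3, …, 2.

Pick v_3 = (0, 0, 1, 0, 0)ᵀ.
Then v_2 = N · v_3 = (-2, 1, 0, -4, -2)ᵀ.
Then v_1 = N · v_2 = (1, 0, 0, 0, 0)ᵀ.

Sanity check: (A − (-2)·I) v_1 = (0, 0, 0, 0, 0)ᵀ = 0. ✓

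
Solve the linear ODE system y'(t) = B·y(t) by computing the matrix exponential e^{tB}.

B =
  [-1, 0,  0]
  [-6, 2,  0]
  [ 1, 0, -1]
e^{tB} =
  [exp(-t), 0, 0]
  [-2*exp(2*t) + 2*exp(-t), exp(2*t), 0]
  [t*exp(-t), 0, exp(-t)]

Strategy: write B = P · J · P⁻¹ where J is a Jordan canonical form, so e^{tB} = P · e^{tJ} · P⁻¹, and e^{tJ} can be computed block-by-block.

B has Jordan form
J =
  [-1,  1, 0]
  [ 0, -1, 0]
  [ 0,  0, 2]
(up to reordering of blocks).

Per-block formulas:
  For a 2×2 Jordan block J_2(-1): exp(t · J_2(-1)) = e^(-1t)·(I + t·N), where N is the 2×2 nilpotent shift.
  For a 1×1 block at λ = 2: exp(t · [2]) = [e^(2t)].

After assembling e^{tJ} and conjugating by P, we get:

e^{tB} =
  [exp(-t), 0, 0]
  [-2*exp(2*t) + 2*exp(-t), exp(2*t), 0]
  [t*exp(-t), 0, exp(-t)]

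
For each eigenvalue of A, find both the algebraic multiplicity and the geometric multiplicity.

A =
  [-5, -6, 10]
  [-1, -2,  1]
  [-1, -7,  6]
λ = -3: alg = 2, geom = 1; λ = 5: alg = 1, geom = 1

Step 1 — factor the characteristic polynomial to read off the algebraic multiplicities:
  χ_A(x) = (x - 5)*(x + 3)^2

Step 2 — compute geometric multiplicities via the rank-nullity identity g(λ) = n − rank(A − λI):
  rank(A − (-3)·I) = 2, so dim ker(A − (-3)·I) = n − 2 = 1
  rank(A − (5)·I) = 2, so dim ker(A − (5)·I) = n − 2 = 1

Summary:
  λ = -3: algebraic multiplicity = 2, geometric multiplicity = 1
  λ = 5: algebraic multiplicity = 1, geometric multiplicity = 1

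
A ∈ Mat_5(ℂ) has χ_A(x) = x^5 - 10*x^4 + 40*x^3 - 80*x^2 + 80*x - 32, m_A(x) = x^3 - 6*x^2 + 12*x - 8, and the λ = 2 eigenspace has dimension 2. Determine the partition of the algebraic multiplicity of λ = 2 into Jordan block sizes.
Block sizes for λ = 2: [3, 2]

Step 1 — from the characteristic polynomial, algebraic multiplicity of λ = 2 is 5. From dim ker(A − (2)·I) = 2, there are exactly 2 Jordan blocks for λ = 2.
Step 2 — from the minimal polynomial, the factor (x − 2)^3 tells us the largest block for λ = 2 has size 3.
Step 3 — with total size 5, 2 blocks, and largest block 3, the block sizes (in nonincreasing order) are [3, 2].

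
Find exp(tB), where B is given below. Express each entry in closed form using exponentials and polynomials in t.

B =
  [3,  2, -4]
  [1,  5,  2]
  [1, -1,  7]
e^{tB} =
  [t^2*exp(5*t) - 2*t*exp(5*t) + exp(5*t), 2*t*exp(5*t), 2*t^2*exp(5*t) - 4*t*exp(5*t)]
  [t*exp(5*t), exp(5*t), 2*t*exp(5*t)]
  [-t^2*exp(5*t)/2 + t*exp(5*t), -t*exp(5*t), -t^2*exp(5*t) + 2*t*exp(5*t) + exp(5*t)]

Strategy: write B = P · J · P⁻¹ where J is a Jordan canonical form, so e^{tB} = P · e^{tJ} · P⁻¹, and e^{tJ} can be computed block-by-block.

B has Jordan form
J =
  [5, 1, 0]
  [0, 5, 1]
  [0, 0, 5]
(up to reordering of blocks).

Per-block formulas:
  For a 3×3 Jordan block J_3(5): exp(t · J_3(5)) = e^(5t)·(I + t·N + (t^2/2)·N^2), where N is the 3×3 nilpotent shift.

After assembling e^{tJ} and conjugating by P, we get:

e^{tB} =
  [t^2*exp(5*t) - 2*t*exp(5*t) + exp(5*t), 2*t*exp(5*t), 2*t^2*exp(5*t) - 4*t*exp(5*t)]
  [t*exp(5*t), exp(5*t), 2*t*exp(5*t)]
  [-t^2*exp(5*t)/2 + t*exp(5*t), -t*exp(5*t), -t^2*exp(5*t) + 2*t*exp(5*t) + exp(5*t)]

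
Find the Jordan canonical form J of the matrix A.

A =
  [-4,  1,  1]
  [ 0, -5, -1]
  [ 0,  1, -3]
J_2(-4) ⊕ J_1(-4)

The characteristic polynomial is
  det(x·I − A) = x^3 + 12*x^2 + 48*x + 64 = (x + 4)^3

Eigenvalues and multiplicities (the geometric multiplicity of λ is n − rank(A − λI), which equals the number of Jordan blocks for λ):
  λ = -4: algebraic multiplicity = 3, geometric multiplicity = 2

Determining the block sizes for each eigenvalue:
  λ = -4: 2 blocks summing to 3 forces exactly one block of size 2 and the rest size 1 → block sizes [2, 1]

Assembling the blocks gives a Jordan form
J =
  [-4,  1,  0]
  [ 0, -4,  0]
  [ 0,  0, -4]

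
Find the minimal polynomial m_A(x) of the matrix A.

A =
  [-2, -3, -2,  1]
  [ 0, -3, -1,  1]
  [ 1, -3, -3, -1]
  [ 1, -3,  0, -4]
x^3 + 9*x^2 + 27*x + 27

The characteristic polynomial is χ_A(x) = (x + 3)^4, so the eigenvalues are known. The minimal polynomial is
  m_A(x) = Π_λ (x − λ)^{k_λ}
where k_λ is the size of the *largest* Jordan block for λ (equivalently, the smallest k with (A − λI)^k v = 0 for every generalised eigenvector v of λ).

  λ = -3: largest Jordan block has size 3, contributing (x + 3)^3

So m_A(x) = (x + 3)^3 = x^3 + 9*x^2 + 27*x + 27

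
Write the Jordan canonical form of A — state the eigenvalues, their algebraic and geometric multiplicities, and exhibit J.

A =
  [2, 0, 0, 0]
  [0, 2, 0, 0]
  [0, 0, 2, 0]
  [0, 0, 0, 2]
J_1(2) ⊕ J_1(2) ⊕ J_1(2) ⊕ J_1(2)

The characteristic polynomial is
  det(x·I − A) = x^4 - 8*x^3 + 24*x^2 - 32*x + 16 = (x - 2)^4

Eigenvalues and multiplicities (the geometric multiplicity of λ is n − rank(A − λI), which equals the number of Jordan blocks for λ):
  λ = 2: algebraic multiplicity = 4, geometric multiplicity = 4

Determining the block sizes for each eigenvalue:
  λ = 2: gm = am = 4, so every block has size 1 → block sizes [1, 1, 1, 1]

Assembling the blocks gives a Jordan form
J =
  [2, 0, 0, 0]
  [0, 2, 0, 0]
  [0, 0, 2, 0]
  [0, 0, 0, 2]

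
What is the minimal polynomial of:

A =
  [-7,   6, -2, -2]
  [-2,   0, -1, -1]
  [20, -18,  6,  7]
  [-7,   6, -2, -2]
x^4 + 3*x^3

The characteristic polynomial is χ_A(x) = x^3*(x + 3), so the eigenvalues are known. The minimal polynomial is
  m_A(x) = Π_λ (x − λ)^{k_λ}
where k_λ is the size of the *largest* Jordan block for λ (equivalently, the smallest k with (A − λI)^k v = 0 for every generalised eigenvector v of λ).

  λ = -3: largest Jordan block has size 1, contributing (x + 3)
  λ = 0: largest Jordan block has size 3, contributing (x − 0)^3

So m_A(x) = x^3*(x + 3) = x^4 + 3*x^3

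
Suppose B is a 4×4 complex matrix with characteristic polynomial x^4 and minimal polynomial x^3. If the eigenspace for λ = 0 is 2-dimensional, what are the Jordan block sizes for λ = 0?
Block sizes for λ = 0: [3, 1]

Step 1 — from the characteristic polynomial, algebraic multiplicity of λ = 0 is 4. From dim ker(B − (0)·I) = 2, there are exactly 2 Jordan blocks for λ = 0.
Step 2 — from the minimal polynomial, the factor (x − 0)^3 tells us the largest block for λ = 0 has size 3.
Step 3 — with total size 4, 2 blocks, and largest block 3, the block sizes (in nonincreasing order) are [3, 1].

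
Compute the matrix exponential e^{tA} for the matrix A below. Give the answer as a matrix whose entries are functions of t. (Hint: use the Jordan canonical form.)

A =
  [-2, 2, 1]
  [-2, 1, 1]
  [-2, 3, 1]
e^{tA} =
  [-t^2 - 2*t + 1, t^2/2 + 2*t, t^2/2 + t]
  [-2*t, t + 1, t]
  [-2*t^2 - 2*t, t^2 + 3*t, t^2 + t + 1]

Strategy: write A = P · J · P⁻¹ where J is a Jordan canonical form, so e^{tA} = P · e^{tJ} · P⁻¹, and e^{tJ} can be computed block-by-block.

A has Jordan form
J =
  [0, 1, 0]
  [0, 0, 1]
  [0, 0, 0]
(up to reordering of blocks).

Per-block formulas:
  For a 3×3 Jordan block J_3(0): exp(t · J_3(0)) = e^(0t)·(I + t·N + (t^2/2)·N^2), where N is the 3×3 nilpotent shift.

After assembling e^{tJ} and conjugating by P, we get:

e^{tA} =
  [-t^2 - 2*t + 1, t^2/2 + 2*t, t^2/2 + t]
  [-2*t, t + 1, t]
  [-2*t^2 - 2*t, t^2 + 3*t, t^2 + t + 1]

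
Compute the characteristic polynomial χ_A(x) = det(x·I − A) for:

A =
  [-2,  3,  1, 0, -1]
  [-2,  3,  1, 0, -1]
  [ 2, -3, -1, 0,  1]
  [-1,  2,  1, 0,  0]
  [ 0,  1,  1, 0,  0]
x^5

Expanding det(x·I − A) (e.g. by cofactor expansion or by noting that A is similar to its Jordan form J, which has the same characteristic polynomial as A) gives
  χ_A(x) = x^5
which factors as x^5. The eigenvalues (with algebraic multiplicities) are λ = 0 with multiplicity 5.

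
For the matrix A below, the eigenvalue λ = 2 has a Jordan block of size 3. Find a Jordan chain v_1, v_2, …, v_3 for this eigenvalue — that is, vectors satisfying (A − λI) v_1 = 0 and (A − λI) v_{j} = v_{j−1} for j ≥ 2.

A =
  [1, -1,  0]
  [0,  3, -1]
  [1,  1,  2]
A Jordan chain for λ = 2 of length 3:
v_1 = (1, -1, -1)ᵀ
v_2 = (-1, 0, 1)ᵀ
v_3 = (1, 0, 0)ᵀ

Let N = A − (2)·I. We want v_3 with N^3 v_3 = 0 but N^2 v_3 ≠ 0; then v_{j-1} := N · v_j for j = 3, …, 2.

Pick v_3 = (1, 0, 0)ᵀ.
Then v_2 = N · v_3 = (-1, 0, 1)ᵀ.
Then v_1 = N · v_2 = (1, -1, -1)ᵀ.

Sanity check: (A − (2)·I) v_1 = (0, 0, 0)ᵀ = 0. ✓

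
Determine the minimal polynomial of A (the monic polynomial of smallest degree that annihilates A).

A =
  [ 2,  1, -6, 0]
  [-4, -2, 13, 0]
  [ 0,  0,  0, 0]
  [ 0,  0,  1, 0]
x^3

The characteristic polynomial is χ_A(x) = x^4, so the eigenvalues are known. The minimal polynomial is
  m_A(x) = Π_λ (x − λ)^{k_λ}
where k_λ is the size of the *largest* Jordan block for λ (equivalently, the smallest k with (A − λI)^k v = 0 for every generalised eigenvector v of λ).

  λ = 0: largest Jordan block has size 3, contributing (x − 0)^3

So m_A(x) = x^3 = x^3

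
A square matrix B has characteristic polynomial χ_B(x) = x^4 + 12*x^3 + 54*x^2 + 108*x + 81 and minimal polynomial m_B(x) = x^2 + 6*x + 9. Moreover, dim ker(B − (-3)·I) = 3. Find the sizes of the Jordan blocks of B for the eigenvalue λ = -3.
Block sizes for λ = -3: [2, 1, 1]

Step 1 — from the characteristic polynomial, algebraic multiplicity of λ = -3 is 4. From dim ker(B − (-3)·I) = 3, there are exactly 3 Jordan blocks for λ = -3.
Step 2 — from the minimal polynomial, the factor (x + 3)^2 tells us the largest block for λ = -3 has size 2.
Step 3 — with total size 4, 3 blocks, and largest block 2, the block sizes (in nonincreasing order) are [2, 1, 1].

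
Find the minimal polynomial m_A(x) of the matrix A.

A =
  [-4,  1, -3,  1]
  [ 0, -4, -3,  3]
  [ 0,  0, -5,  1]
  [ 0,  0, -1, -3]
x^3 + 12*x^2 + 48*x + 64

The characteristic polynomial is χ_A(x) = (x + 4)^4, so the eigenvalues are known. The minimal polynomial is
  m_A(x) = Π_λ (x − λ)^{k_λ}
where k_λ is the size of the *largest* Jordan block for λ (equivalently, the smallest k with (A − λI)^k v = 0 for every generalised eigenvector v of λ).

  λ = -4: largest Jordan block has size 3, contributing (x + 4)^3

So m_A(x) = (x + 4)^3 = x^3 + 12*x^2 + 48*x + 64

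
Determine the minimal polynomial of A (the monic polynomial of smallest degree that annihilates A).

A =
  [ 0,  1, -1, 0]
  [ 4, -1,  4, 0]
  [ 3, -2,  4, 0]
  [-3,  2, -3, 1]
x^3 - 3*x^2 + 3*x - 1

The characteristic polynomial is χ_A(x) = (x - 1)^4, so the eigenvalues are known. The minimal polynomial is
  m_A(x) = Π_λ (x − λ)^{k_λ}
where k_λ is the size of the *largest* Jordan block for λ (equivalently, the smallest k with (A − λI)^k v = 0 for every generalised eigenvector v of λ).

  λ = 1: largest Jordan block has size 3, contributing (x − 1)^3

So m_A(x) = (x - 1)^3 = x^3 - 3*x^2 + 3*x - 1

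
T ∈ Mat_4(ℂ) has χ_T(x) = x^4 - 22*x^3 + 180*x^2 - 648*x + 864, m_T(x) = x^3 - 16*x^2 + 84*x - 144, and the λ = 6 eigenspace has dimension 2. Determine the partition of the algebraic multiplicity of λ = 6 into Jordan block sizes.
Block sizes for λ = 6: [2, 1]

Step 1 — from the characteristic polynomial, algebraic multiplicity of λ = 6 is 3. From dim ker(T − (6)·I) = 2, there are exactly 2 Jordan blocks for λ = 6.
Step 2 — from the minimal polynomial, the factor (x − 6)^2 tells us the largest block for λ = 6 has size 2.
Step 3 — with total size 3, 2 blocks, and largest block 2, the block sizes (in nonincreasing order) are [2, 1].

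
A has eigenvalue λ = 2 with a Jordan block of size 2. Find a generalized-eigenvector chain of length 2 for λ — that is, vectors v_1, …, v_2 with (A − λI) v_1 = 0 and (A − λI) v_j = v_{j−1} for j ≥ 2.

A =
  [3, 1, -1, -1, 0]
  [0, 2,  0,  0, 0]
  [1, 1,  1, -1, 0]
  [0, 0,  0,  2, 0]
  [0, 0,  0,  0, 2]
A Jordan chain for λ = 2 of length 2:
v_1 = (1, 0, 1, 0, 0)ᵀ
v_2 = (1, 0, 0, 0, 0)ᵀ

Let N = A − (2)·I. We want v_2 with N^2 v_2 = 0 but N^1 v_2 ≠ 0; then v_{j-1} := N · v_j for j = 2, …, 2.

Pick v_2 = (1, 0, 0, 0, 0)ᵀ.
Then v_1 = N · v_2 = (1, 0, 1, 0, 0)ᵀ.

Sanity check: (A − (2)·I) v_1 = (0, 0, 0, 0, 0)ᵀ = 0. ✓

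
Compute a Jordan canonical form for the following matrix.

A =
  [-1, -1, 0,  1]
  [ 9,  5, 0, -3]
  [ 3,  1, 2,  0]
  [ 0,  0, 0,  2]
J_2(2) ⊕ J_2(2)

The characteristic polynomial is
  det(x·I − A) = x^4 - 8*x^3 + 24*x^2 - 32*x + 16 = (x - 2)^4

Eigenvalues and multiplicities (the geometric multiplicity of λ is n − rank(A − λI), which equals the number of Jordan blocks for λ):
  λ = 2: algebraic multiplicity = 4, geometric multiplicity = 2

Determining the block sizes for each eigenvalue:
  λ = 2: with am = 4 and gm = 2, the partition is not yet determined (e.g. several partitions of 4 into 2 parts exist). Let N = A − (2)·I. Computing rank(N^1) = 2, rank(N^2) = 0; the number of blocks of size ≥ j is rank(N^{j−1}) − rank(N^j), giving [2, 2]. So we have 2 block(s) of size 2 → block sizes [2, 2]

Assembling the blocks gives a Jordan form
J =
  [2, 1, 0, 0]
  [0, 2, 0, 0]
  [0, 0, 2, 1]
  [0, 0, 0, 2]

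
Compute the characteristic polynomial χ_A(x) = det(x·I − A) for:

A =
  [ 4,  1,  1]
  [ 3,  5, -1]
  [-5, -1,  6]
x^3 - 15*x^2 + 75*x - 125

Expanding det(x·I − A) (e.g. by cofactor expansion or by noting that A is similar to its Jordan form J, which has the same characteristic polynomial as A) gives
  χ_A(x) = x^3 - 15*x^2 + 75*x - 125
which factors as (x - 5)^3. The eigenvalues (with algebraic multiplicities) are λ = 5 with multiplicity 3.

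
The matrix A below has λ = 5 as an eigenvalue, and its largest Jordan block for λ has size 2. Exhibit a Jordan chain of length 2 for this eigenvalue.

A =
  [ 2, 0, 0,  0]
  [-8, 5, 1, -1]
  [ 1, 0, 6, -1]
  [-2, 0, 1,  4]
A Jordan chain for λ = 5 of length 2:
v_1 = (0, 1, 1, 1)ᵀ
v_2 = (0, 0, 1, 0)ᵀ

Let N = A − (5)·I. We want v_2 with N^2 v_2 = 0 but N^1 v_2 ≠ 0; then v_{j-1} := N · v_j for j = 2, …, 2.

Pick v_2 = (0, 0, 1, 0)ᵀ.
Then v_1 = N · v_2 = (0, 1, 1, 1)ᵀ.

Sanity check: (A − (5)·I) v_1 = (0, 0, 0, 0)ᵀ = 0. ✓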